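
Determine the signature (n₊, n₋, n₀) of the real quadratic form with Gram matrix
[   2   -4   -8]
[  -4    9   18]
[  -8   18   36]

Answer: (2, 0, 1)

Derivation:
step 0: pivot 2 → sign +
step 1: pivot 1 → sign +
step 2: row/col 2 already zero → sign 0
signature = (2, 0, 1)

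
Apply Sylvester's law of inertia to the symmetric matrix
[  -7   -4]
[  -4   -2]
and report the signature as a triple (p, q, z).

step 0: pivot -7 → sign −
step 1: pivot 2/7 → sign +
signature = (1, 1, 0)

Answer: (1, 1, 0)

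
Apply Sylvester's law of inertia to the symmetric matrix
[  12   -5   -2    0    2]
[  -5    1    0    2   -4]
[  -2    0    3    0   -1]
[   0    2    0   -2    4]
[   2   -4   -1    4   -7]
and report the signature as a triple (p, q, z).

Answer: (3, 2, 0)

Derivation:
step 0: pivot 12 → sign +
step 1: pivot -13/12 → sign −
step 2: pivot 43/13 → sign +
step 3: pivot 42/43 → sign +
step 4: pivot -2/21 → sign −
signature = (3, 2, 0)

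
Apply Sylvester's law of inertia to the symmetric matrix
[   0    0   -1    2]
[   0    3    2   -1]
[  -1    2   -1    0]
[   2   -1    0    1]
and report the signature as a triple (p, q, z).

Answer: (2, 2, 0)

Derivation:
step 0: pivot 3 → sign +
step 1: pivot -7/3 → sign −
step 2: pivot 3/7 → sign +
step 3: pivot -6 → sign −
signature = (2, 2, 0)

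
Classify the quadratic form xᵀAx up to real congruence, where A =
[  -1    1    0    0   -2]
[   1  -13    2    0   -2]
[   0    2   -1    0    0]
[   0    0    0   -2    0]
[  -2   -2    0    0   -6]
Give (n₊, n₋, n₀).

Answer: (0, 4, 1)

Derivation:
step 0: pivot -1 → sign −
step 1: pivot -12 → sign −
step 2: pivot -2/3 → sign −
step 3: pivot -2 → sign −
step 4: row/col 4 already zero → sign 0
signature = (0, 4, 1)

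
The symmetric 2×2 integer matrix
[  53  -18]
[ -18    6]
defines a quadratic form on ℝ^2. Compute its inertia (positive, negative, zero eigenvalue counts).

step 0: pivot 53 → sign +
step 1: pivot -6/53 → sign −
signature = (1, 1, 0)

Answer: (1, 1, 0)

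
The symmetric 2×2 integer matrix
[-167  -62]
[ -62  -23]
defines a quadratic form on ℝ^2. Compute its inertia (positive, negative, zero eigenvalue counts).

Answer: (1, 1, 0)

Derivation:
step 0: pivot -167 → sign −
step 1: pivot 3/167 → sign +
signature = (1, 1, 0)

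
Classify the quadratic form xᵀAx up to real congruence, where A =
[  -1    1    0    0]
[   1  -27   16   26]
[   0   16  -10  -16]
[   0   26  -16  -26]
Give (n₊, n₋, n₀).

step 0: pivot -1 → sign −
step 1: pivot -26 → sign −
step 2: pivot -2/13 → sign −
step 3: row/col 3 already zero → sign 0
signature = (0, 3, 1)

Answer: (0, 3, 1)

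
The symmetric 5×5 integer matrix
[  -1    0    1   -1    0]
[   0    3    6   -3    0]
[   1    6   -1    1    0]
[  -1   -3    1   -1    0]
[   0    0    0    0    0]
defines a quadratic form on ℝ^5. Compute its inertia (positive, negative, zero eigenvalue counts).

Answer: (1, 2, 2)

Derivation:
step 0: pivot -1 → sign −
step 1: pivot 3 → sign +
step 2: pivot -12 → sign −
step 3: row/col 3 already zero → sign 0
step 4: row/col 4 already zero → sign 0
signature = (1, 2, 2)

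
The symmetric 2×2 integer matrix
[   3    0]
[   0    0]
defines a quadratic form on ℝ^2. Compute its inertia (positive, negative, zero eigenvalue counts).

step 0: pivot 3 → sign +
step 1: row/col 1 already zero → sign 0
signature = (1, 0, 1)

Answer: (1, 0, 1)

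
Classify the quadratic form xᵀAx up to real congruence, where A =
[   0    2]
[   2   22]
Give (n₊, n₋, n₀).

step 0: pivot 22 → sign +
step 1: pivot -2/11 → sign −
signature = (1, 1, 0)

Answer: (1, 1, 0)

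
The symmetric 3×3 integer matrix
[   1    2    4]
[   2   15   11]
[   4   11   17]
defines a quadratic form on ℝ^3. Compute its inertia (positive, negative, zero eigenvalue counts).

step 0: pivot 1 → sign +
step 1: pivot 11 → sign +
step 2: pivot 2/11 → sign +
signature = (3, 0, 0)

Answer: (3, 0, 0)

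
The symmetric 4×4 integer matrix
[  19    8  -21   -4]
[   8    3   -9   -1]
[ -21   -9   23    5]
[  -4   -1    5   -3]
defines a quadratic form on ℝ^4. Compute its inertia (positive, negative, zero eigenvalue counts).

Answer: (1, 3, 0)

Derivation:
step 0: pivot 19 → sign +
step 1: pivot -7/19 → sign −
step 2: pivot -1/7 → sign −
step 3: pivot -2 → sign −
signature = (1, 3, 0)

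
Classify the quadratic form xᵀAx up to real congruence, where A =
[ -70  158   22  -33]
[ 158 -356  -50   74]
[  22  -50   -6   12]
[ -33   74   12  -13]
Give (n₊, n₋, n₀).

step 0: pivot -70 → sign −
step 1: pivot 22/35 → sign +
step 2: pivot 8/11 → sign +
step 3: pivot -3/8 → sign −
signature = (2, 2, 0)

Answer: (2, 2, 0)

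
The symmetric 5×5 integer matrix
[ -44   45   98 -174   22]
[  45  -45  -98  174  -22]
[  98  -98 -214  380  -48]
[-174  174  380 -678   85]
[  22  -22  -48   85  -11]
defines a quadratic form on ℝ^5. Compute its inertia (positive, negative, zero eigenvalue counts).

Answer: (1, 4, 0)

Derivation:
step 0: pivot -44 → sign −
step 1: pivot 45/44 → sign +
step 2: pivot -26/45 → sign −
step 3: pivot -42/13 → sign −
step 4: pivot -3/14 → sign −
signature = (1, 4, 0)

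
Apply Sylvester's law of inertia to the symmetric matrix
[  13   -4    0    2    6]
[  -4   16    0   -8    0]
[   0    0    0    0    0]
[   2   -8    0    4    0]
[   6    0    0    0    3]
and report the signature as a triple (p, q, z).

Answer: (2, 0, 3)

Derivation:
step 0: pivot 13 → sign +
step 1: pivot 192/13 → sign +
step 2: row/col 2 already zero → sign 0
step 3: row/col 3 already zero → sign 0
step 4: row/col 4 already zero → sign 0
signature = (2, 0, 3)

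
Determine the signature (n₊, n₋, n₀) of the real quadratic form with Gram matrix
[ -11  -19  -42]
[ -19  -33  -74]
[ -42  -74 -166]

Answer: (1, 2, 0)

Derivation:
step 0: pivot -11 → sign −
step 1: pivot -2/11 → sign −
step 2: pivot 6 → sign +
signature = (1, 2, 0)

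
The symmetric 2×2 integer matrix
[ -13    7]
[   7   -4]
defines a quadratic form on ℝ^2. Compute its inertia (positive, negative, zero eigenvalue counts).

step 0: pivot -13 → sign −
step 1: pivot -3/13 → sign −
signature = (0, 2, 0)

Answer: (0, 2, 0)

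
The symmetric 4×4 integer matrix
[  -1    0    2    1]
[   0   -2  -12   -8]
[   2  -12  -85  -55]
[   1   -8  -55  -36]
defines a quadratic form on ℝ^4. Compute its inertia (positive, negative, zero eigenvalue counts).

step 0: pivot -1 → sign −
step 1: pivot -2 → sign −
step 2: pivot -9 → sign −
step 3: pivot -2/9 → sign −
signature = (0, 4, 0)

Answer: (0, 4, 0)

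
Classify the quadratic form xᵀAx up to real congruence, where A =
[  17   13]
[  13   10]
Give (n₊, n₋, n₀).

Answer: (2, 0, 0)

Derivation:
step 0: pivot 17 → sign +
step 1: pivot 1/17 → sign +
signature = (2, 0, 0)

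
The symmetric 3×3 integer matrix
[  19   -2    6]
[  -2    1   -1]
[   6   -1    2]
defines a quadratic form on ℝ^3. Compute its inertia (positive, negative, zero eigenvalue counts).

Answer: (2, 1, 0)

Derivation:
step 0: pivot 19 → sign +
step 1: pivot 15/19 → sign +
step 2: pivot -1/15 → sign −
signature = (2, 1, 0)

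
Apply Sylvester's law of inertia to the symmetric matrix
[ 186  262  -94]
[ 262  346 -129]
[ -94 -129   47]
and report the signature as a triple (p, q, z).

Answer: (1, 2, 0)

Derivation:
step 0: pivot 186 → sign +
step 1: pivot -2144/93 → sign −
step 2: pivot -3/2144 → sign −
signature = (1, 2, 0)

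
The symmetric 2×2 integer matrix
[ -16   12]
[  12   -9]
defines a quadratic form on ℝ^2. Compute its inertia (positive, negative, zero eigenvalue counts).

step 0: pivot -16 → sign −
step 1: row/col 1 already zero → sign 0
signature = (0, 1, 1)

Answer: (0, 1, 1)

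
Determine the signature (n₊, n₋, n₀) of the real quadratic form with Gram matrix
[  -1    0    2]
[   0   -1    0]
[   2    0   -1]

Answer: (1, 2, 0)

Derivation:
step 0: pivot -1 → sign −
step 1: pivot -1 → sign −
step 2: pivot 3 → sign +
signature = (1, 2, 0)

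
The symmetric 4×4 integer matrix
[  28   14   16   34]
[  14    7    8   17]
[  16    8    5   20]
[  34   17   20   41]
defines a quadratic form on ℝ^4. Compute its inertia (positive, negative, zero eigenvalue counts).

step 0: pivot 28 → sign +
step 1: pivot -29/7 → sign −
step 2: pivot -6/29 → sign −
step 3: row/col 3 already zero → sign 0
signature = (1, 2, 1)

Answer: (1, 2, 1)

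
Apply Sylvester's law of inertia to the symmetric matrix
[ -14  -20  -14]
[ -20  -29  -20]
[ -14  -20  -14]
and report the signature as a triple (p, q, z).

step 0: pivot -14 → sign −
step 1: pivot -3/7 → sign −
step 2: row/col 2 already zero → sign 0
signature = (0, 2, 1)

Answer: (0, 2, 1)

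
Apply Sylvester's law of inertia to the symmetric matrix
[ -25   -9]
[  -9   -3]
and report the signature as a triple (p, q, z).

Answer: (1, 1, 0)

Derivation:
step 0: pivot -25 → sign −
step 1: pivot 6/25 → sign +
signature = (1, 1, 0)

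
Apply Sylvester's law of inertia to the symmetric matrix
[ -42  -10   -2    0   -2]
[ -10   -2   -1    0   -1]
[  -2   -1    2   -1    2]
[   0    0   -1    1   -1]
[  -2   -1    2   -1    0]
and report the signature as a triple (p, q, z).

Answer: (3, 2, 0)

Derivation:
step 0: pivot -42 → sign −
step 1: pivot 8/21 → sign +
step 2: pivot 11/8 → sign +
step 3: pivot 3/11 → sign +
step 4: pivot -2 → sign −
signature = (3, 2, 0)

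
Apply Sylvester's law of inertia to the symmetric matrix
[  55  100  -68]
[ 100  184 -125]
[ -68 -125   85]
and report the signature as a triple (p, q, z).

Answer: (3, 0, 0)

Derivation:
step 0: pivot 55 → sign +
step 1: pivot 24/11 → sign +
step 2: pivot 3/40 → sign +
signature = (3, 0, 0)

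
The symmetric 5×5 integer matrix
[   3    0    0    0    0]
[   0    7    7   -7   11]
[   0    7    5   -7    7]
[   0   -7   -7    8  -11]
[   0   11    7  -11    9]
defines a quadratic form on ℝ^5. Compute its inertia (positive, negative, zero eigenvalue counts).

step 0: pivot 3 → sign +
step 1: pivot 7 → sign +
step 2: pivot -2 → sign −
step 3: pivot 1 → sign +
step 4: pivot -2/7 → sign −
signature = (3, 2, 0)

Answer: (3, 2, 0)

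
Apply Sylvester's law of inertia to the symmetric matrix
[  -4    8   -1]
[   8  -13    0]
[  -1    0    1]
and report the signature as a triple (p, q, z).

Answer: (1, 2, 0)

Derivation:
step 0: pivot -4 → sign −
step 1: pivot 3 → sign +
step 2: pivot -1/12 → sign −
signature = (1, 2, 0)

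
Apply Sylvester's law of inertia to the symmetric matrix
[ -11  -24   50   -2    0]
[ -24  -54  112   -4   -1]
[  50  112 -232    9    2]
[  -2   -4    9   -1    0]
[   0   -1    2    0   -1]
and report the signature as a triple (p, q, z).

step 0: pivot -11 → sign −
step 1: pivot -18/11 → sign −
step 2: pivot 4/9 → sign +
step 3: pivot -5/4 → sign −
step 4: pivot -3/10 → sign −
signature = (1, 4, 0)

Answer: (1, 4, 0)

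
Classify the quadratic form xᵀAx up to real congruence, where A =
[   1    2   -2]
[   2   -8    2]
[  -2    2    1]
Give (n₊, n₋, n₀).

step 0: pivot 1 → sign +
step 1: pivot -12 → sign −
step 2: row/col 2 already zero → sign 0
signature = (1, 1, 1)

Answer: (1, 1, 1)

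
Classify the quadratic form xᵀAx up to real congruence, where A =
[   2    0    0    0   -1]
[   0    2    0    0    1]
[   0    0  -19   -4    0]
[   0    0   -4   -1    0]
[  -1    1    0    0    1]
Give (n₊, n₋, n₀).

step 0: pivot 2 → sign +
step 1: pivot 2 → sign +
step 2: pivot -19 → sign −
step 3: pivot -3/19 → sign −
step 4: row/col 4 already zero → sign 0
signature = (2, 2, 1)

Answer: (2, 2, 1)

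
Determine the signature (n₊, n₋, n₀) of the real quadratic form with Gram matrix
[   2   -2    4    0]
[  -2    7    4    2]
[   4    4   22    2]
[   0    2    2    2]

Answer: (3, 0, 1)

Derivation:
step 0: pivot 2 → sign +
step 1: pivot 5 → sign +
step 2: pivot 6/5 → sign +
step 3: row/col 3 already zero → sign 0
signature = (3, 0, 1)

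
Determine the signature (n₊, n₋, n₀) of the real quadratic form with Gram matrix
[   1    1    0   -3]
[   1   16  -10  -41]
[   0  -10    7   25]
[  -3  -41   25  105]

step 0: pivot 1 → sign +
step 1: pivot 15 → sign +
step 2: pivot 1/3 → sign +
step 3: pivot -3/5 → sign −
signature = (3, 1, 0)

Answer: (3, 1, 0)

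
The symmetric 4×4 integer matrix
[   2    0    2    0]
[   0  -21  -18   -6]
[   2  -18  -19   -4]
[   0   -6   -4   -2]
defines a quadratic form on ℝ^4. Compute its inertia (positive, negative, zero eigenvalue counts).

step 0: pivot 2 → sign +
step 1: pivot -21 → sign −
step 2: pivot -39/7 → sign −
step 3: pivot -2/39 → sign −
signature = (1, 3, 0)

Answer: (1, 3, 0)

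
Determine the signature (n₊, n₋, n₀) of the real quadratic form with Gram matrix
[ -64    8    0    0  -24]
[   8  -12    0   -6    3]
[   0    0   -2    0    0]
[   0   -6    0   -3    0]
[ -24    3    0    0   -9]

step 0: pivot -64 → sign −
step 1: pivot -11 → sign −
step 2: pivot -2 → sign −
step 3: pivot 3/11 → sign +
step 4: row/col 4 already zero → sign 0
signature = (1, 3, 1)

Answer: (1, 3, 1)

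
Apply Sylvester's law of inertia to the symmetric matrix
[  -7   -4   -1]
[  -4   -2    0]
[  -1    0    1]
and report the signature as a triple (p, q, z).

step 0: pivot -7 → sign −
step 1: pivot 2/7 → sign +
step 2: row/col 2 already zero → sign 0
signature = (1, 1, 1)

Answer: (1, 1, 1)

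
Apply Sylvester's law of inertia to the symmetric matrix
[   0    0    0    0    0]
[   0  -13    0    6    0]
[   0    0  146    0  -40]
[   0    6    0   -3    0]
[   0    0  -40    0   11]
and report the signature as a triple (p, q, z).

Answer: (2, 2, 1)

Derivation:
step 0: pivot -13 → sign −
step 1: pivot 146 → sign +
step 2: pivot -3/13 → sign −
step 3: pivot 3/73 → sign +
step 4: row/col 4 already zero → sign 0
signature = (2, 2, 1)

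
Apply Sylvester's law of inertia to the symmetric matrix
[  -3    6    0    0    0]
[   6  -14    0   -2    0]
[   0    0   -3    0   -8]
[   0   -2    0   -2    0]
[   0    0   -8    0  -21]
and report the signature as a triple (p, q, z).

step 0: pivot -3 → sign −
step 1: pivot -2 → sign −
step 2: pivot -3 → sign −
step 3: pivot 1/3 → sign +
step 4: row/col 4 already zero → sign 0
signature = (1, 3, 1)

Answer: (1, 3, 1)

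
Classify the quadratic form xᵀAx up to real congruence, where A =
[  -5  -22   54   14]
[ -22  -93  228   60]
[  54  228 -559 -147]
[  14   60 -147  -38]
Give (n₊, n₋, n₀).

Answer: (2, 2, 0)

Derivation:
step 0: pivot -5 → sign −
step 1: pivot 19/5 → sign +
step 2: pivot -1/19 → sign −
step 3: pivot 1 → sign +
signature = (2, 2, 0)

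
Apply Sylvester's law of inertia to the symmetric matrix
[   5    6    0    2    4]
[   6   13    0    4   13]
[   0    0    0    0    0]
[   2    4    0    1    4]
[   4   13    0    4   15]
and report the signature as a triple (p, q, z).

step 0: pivot 5 → sign +
step 1: pivot 29/5 → sign +
step 2: pivot -7/29 → sign −
step 3: pivot 2/7 → sign +
step 4: row/col 4 already zero → sign 0
signature = (3, 1, 1)

Answer: (3, 1, 1)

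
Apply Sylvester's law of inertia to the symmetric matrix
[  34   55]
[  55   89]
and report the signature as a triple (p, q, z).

Answer: (2, 0, 0)

Derivation:
step 0: pivot 34 → sign +
step 1: pivot 1/34 → sign +
signature = (2, 0, 0)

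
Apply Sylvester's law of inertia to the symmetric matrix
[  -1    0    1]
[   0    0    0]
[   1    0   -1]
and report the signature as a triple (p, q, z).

Answer: (0, 1, 2)

Derivation:
step 0: pivot -1 → sign −
step 1: row/col 1 already zero → sign 0
step 2: row/col 2 already zero → sign 0
signature = (0, 1, 2)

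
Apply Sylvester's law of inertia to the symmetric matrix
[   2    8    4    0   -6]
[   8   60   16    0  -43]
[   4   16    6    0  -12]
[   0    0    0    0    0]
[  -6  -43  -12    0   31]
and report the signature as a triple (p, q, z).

Answer: (3, 1, 1)

Derivation:
step 0: pivot 2 → sign +
step 1: pivot 28 → sign +
step 2: pivot -2 → sign −
step 3: pivot 3/28 → sign +
step 4: row/col 4 already zero → sign 0
signature = (3, 1, 1)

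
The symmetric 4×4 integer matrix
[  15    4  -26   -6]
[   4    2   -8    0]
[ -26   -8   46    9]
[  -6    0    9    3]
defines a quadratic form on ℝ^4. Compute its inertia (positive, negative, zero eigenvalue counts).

step 0: pivot 15 → sign +
step 1: pivot 14/15 → sign +
step 2: pivot -2/7 → sign −
step 3: pivot -3/2 → sign −
signature = (2, 2, 0)

Answer: (2, 2, 0)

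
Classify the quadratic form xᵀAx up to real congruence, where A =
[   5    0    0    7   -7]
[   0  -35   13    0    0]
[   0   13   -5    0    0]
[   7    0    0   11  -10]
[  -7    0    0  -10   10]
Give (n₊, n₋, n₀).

step 0: pivot 5 → sign +
step 1: pivot -35 → sign −
step 2: pivot -6/35 → sign −
step 3: pivot 6/5 → sign +
step 4: pivot 1/6 → sign +
signature = (3, 2, 0)

Answer: (3, 2, 0)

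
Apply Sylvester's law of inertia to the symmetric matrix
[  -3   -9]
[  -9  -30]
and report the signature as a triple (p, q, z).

Answer: (0, 2, 0)

Derivation:
step 0: pivot -3 → sign −
step 1: pivot -3 → sign −
signature = (0, 2, 0)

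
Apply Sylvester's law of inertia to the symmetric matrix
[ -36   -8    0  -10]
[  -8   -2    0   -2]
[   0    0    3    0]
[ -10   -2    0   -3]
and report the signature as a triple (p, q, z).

step 0: pivot -36 → sign −
step 1: pivot -2/9 → sign −
step 2: pivot 3 → sign +
step 3: row/col 3 already zero → sign 0
signature = (1, 2, 1)

Answer: (1, 2, 1)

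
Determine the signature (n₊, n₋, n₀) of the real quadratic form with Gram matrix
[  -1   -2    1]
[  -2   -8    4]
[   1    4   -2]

Answer: (0, 2, 1)

Derivation:
step 0: pivot -1 → sign −
step 1: pivot -4 → sign −
step 2: row/col 2 already zero → sign 0
signature = (0, 2, 1)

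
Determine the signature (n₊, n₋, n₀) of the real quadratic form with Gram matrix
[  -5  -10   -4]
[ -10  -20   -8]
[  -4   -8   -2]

step 0: pivot -5 → sign −
step 1: pivot 6/5 → sign +
step 2: row/col 2 already zero → sign 0
signature = (1, 1, 1)

Answer: (1, 1, 1)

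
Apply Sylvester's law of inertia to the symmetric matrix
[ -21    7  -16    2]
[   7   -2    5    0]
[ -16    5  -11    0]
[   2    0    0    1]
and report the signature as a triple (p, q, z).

step 0: pivot -21 → sign −
step 1: pivot 1/3 → sign +
step 2: pivot 6/7 → sign +
step 3: pivot -1 → sign −
signature = (2, 2, 0)

Answer: (2, 2, 0)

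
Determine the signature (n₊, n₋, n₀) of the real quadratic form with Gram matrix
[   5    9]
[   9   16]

Answer: (1, 1, 0)

Derivation:
step 0: pivot 5 → sign +
step 1: pivot -1/5 → sign −
signature = (1, 1, 0)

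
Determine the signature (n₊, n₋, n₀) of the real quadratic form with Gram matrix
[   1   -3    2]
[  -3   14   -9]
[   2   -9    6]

Answer: (3, 0, 0)

Derivation:
step 0: pivot 1 → sign +
step 1: pivot 5 → sign +
step 2: pivot 1/5 → sign +
signature = (3, 0, 0)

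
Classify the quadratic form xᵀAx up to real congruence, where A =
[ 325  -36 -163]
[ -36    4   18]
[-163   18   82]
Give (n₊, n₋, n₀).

step 0: pivot 325 → sign +
step 1: pivot 4/325 → sign +
step 2: row/col 2 already zero → sign 0
signature = (2, 0, 1)

Answer: (2, 0, 1)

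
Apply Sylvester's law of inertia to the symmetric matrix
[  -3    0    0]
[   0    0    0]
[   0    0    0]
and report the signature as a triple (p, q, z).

step 0: pivot -3 → sign −
step 1: row/col 1 already zero → sign 0
step 2: row/col 2 already zero → sign 0
signature = (0, 1, 2)

Answer: (0, 1, 2)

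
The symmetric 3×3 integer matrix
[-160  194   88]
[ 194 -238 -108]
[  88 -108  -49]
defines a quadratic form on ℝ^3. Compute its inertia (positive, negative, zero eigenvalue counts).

step 0: pivot -160 → sign −
step 1: pivot -111/40 → sign −
step 2: pivot 1/111 → sign +
signature = (1, 2, 0)

Answer: (1, 2, 0)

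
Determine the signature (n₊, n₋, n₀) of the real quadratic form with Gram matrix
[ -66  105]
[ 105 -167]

step 0: pivot -66 → sign −
step 1: pivot 1/22 → sign +
signature = (1, 1, 0)

Answer: (1, 1, 0)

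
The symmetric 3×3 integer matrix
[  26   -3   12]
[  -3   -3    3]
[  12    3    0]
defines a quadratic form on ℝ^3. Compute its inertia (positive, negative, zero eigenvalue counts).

Answer: (2, 1, 0)

Derivation:
step 0: pivot 26 → sign +
step 1: pivot -87/26 → sign −
step 2: pivot 6/29 → sign +
signature = (2, 1, 0)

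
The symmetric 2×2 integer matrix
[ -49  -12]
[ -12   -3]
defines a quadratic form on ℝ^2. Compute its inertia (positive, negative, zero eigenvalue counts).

Answer: (0, 2, 0)

Derivation:
step 0: pivot -49 → sign −
step 1: pivot -3/49 → sign −
signature = (0, 2, 0)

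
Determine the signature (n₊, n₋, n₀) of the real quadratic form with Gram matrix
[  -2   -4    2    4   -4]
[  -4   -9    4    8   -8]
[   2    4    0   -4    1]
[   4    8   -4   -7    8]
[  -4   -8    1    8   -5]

Answer: (2, 3, 0)

Derivation:
step 0: pivot -2 → sign −
step 1: pivot -1 → sign −
step 2: pivot 2 → sign +
step 3: pivot 1 → sign +
step 4: pivot -3/2 → sign −
signature = (2, 3, 0)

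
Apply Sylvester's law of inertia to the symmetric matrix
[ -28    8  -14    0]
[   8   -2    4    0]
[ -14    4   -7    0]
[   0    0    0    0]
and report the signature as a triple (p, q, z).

step 0: pivot -28 → sign −
step 1: pivot 2/7 → sign +
step 2: row/col 2 already zero → sign 0
step 3: row/col 3 already zero → sign 0
signature = (1, 1, 2)

Answer: (1, 1, 2)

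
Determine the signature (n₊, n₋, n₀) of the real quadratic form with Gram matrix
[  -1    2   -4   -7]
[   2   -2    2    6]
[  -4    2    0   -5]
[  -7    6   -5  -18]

step 0: pivot -1 → sign −
step 1: pivot 2 → sign +
step 2: pivot -2 → sign −
step 3: pivot -1/2 → sign −
signature = (1, 3, 0)

Answer: (1, 3, 0)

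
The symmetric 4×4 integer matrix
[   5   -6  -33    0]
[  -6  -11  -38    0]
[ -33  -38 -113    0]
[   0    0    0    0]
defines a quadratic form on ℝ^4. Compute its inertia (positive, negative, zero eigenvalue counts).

step 0: pivot 5 → sign +
step 1: pivot -91/5 → sign −
step 2: pivot 6/91 → sign +
step 3: row/col 3 already zero → sign 0
signature = (2, 1, 1)

Answer: (2, 1, 1)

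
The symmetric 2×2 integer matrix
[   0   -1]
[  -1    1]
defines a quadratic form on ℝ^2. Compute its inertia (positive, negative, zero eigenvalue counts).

Answer: (1, 1, 0)

Derivation:
step 0: pivot 1 → sign +
step 1: pivot -1 → sign −
signature = (1, 1, 0)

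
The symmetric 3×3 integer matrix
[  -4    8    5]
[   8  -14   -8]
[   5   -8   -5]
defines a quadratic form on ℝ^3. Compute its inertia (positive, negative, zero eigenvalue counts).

step 0: pivot -4 → sign −
step 1: pivot 2 → sign +
step 2: pivot -3/4 → sign −
signature = (1, 2, 0)

Answer: (1, 2, 0)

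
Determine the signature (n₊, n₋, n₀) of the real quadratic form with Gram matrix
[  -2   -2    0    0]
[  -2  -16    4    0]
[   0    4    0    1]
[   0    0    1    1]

step 0: pivot -2 → sign −
step 1: pivot -14 → sign −
step 2: pivot 8/7 → sign +
step 3: pivot 1/8 → sign +
signature = (2, 2, 0)

Answer: (2, 2, 0)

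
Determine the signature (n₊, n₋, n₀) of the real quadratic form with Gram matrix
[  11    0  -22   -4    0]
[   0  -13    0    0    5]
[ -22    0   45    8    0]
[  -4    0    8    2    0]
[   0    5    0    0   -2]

Answer: (3, 2, 0)

Derivation:
step 0: pivot 11 → sign +
step 1: pivot -13 → sign −
step 2: pivot 1 → sign +
step 3: pivot 6/11 → sign +
step 4: pivot -1/13 → sign −
signature = (3, 2, 0)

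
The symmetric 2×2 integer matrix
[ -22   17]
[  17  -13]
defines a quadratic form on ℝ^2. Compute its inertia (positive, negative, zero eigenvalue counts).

step 0: pivot -22 → sign −
step 1: pivot 3/22 → sign +
signature = (1, 1, 0)

Answer: (1, 1, 0)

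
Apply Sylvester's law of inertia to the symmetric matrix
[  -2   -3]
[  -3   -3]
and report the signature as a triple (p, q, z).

Answer: (1, 1, 0)

Derivation:
step 0: pivot -2 → sign −
step 1: pivot 3/2 → sign +
signature = (1, 1, 0)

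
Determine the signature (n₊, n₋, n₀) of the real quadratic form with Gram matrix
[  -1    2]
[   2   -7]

step 0: pivot -1 → sign −
step 1: pivot -3 → sign −
signature = (0, 2, 0)

Answer: (0, 2, 0)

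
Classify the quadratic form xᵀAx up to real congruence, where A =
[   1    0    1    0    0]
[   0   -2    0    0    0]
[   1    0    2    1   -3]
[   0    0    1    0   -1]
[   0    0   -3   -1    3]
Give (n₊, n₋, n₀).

step 0: pivot 1 → sign +
step 1: pivot -2 → sign −
step 2: pivot 1 → sign +
step 3: pivot -1 → sign −
step 4: pivot -2 → sign −
signature = (2, 3, 0)

Answer: (2, 3, 0)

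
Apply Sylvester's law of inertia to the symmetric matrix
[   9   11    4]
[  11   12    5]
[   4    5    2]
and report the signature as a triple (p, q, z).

Answer: (2, 1, 0)

Derivation:
step 0: pivot 9 → sign +
step 1: pivot -13/9 → sign −
step 2: pivot 3/13 → sign +
signature = (2, 1, 0)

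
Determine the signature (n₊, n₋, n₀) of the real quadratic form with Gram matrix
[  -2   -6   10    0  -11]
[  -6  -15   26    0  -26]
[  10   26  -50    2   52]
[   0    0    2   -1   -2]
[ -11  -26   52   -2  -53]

Answer: (1, 4, 0)

Derivation:
step 0: pivot -2 → sign −
step 1: pivot 3 → sign +
step 2: pivot -16/3 → sign −
step 3: pivot -1/4 → sign −
step 4: pivot -3/4 → sign −
signature = (1, 4, 0)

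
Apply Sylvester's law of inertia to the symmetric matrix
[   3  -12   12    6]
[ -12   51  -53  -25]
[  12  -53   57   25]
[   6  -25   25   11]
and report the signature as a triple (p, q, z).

step 0: pivot 3 → sign +
step 1: pivot 3 → sign +
step 2: pivot 2/3 → sign +
step 3: pivot -2 → sign −
signature = (3, 1, 0)

Answer: (3, 1, 0)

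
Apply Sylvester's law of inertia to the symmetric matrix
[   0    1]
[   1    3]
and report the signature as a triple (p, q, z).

step 0: pivot 3 → sign +
step 1: pivot -1/3 → sign −
signature = (1, 1, 0)

Answer: (1, 1, 0)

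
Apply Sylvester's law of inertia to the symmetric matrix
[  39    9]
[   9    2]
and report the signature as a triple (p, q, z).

step 0: pivot 39 → sign +
step 1: pivot -1/13 → sign −
signature = (1, 1, 0)

Answer: (1, 1, 0)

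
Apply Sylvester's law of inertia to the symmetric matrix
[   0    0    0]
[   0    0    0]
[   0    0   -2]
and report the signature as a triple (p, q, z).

step 0: pivot -2 → sign −
step 1: row/col 1 already zero → sign 0
step 2: row/col 2 already zero → sign 0
signature = (0, 1, 2)

Answer: (0, 1, 2)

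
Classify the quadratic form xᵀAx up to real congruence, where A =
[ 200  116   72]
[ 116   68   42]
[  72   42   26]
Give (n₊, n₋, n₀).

step 0: pivot 200 → sign +
step 1: pivot 18/25 → sign +
step 2: row/col 2 already zero → sign 0
signature = (2, 0, 1)

Answer: (2, 0, 1)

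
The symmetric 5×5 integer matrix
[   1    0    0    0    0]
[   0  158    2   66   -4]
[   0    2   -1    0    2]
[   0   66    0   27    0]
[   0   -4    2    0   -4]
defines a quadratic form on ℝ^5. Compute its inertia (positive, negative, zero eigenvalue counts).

Answer: (3, 1, 1)

Derivation:
step 0: pivot 1 → sign +
step 1: pivot 158 → sign +
step 2: pivot -81/79 → sign −
step 3: pivot 1/9 → sign +
step 4: row/col 4 already zero → sign 0
signature = (3, 1, 1)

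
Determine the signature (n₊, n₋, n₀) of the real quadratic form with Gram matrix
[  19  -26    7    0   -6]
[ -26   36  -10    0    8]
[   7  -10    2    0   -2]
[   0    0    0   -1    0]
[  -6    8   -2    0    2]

step 0: pivot 19 → sign +
step 1: pivot 8/19 → sign +
step 2: pivot -1 → sign −
step 3: pivot -1 → sign −
step 4: row/col 4 already zero → sign 0
signature = (2, 2, 1)

Answer: (2, 2, 1)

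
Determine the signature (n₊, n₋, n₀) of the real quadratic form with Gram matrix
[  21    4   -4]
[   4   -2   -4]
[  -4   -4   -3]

step 0: pivot 21 → sign +
step 1: pivot -58/21 → sign −
step 2: pivot 1/29 → sign +
signature = (2, 1, 0)

Answer: (2, 1, 0)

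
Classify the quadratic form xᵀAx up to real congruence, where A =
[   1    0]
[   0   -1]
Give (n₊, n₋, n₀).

step 0: pivot 1 → sign +
step 1: pivot -1 → sign −
signature = (1, 1, 0)

Answer: (1, 1, 0)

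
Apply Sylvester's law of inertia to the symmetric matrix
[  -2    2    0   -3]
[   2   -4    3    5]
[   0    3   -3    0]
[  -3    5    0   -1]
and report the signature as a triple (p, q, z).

Answer: (1, 3, 0)

Derivation:
step 0: pivot -2 → sign −
step 1: pivot -2 → sign −
step 2: pivot 3/2 → sign +
step 3: pivot -1/2 → sign −
signature = (1, 3, 0)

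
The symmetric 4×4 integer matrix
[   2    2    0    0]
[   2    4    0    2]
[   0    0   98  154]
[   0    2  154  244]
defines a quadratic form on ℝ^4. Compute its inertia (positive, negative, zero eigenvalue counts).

step 0: pivot 2 → sign +
step 1: pivot 2 → sign +
step 2: pivot 98 → sign +
step 3: row/col 3 already zero → sign 0
signature = (3, 0, 1)

Answer: (3, 0, 1)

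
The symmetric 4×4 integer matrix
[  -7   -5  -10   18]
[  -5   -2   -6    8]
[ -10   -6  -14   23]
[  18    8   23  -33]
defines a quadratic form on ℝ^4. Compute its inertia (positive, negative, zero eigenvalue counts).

Answer: (1, 3, 0)

Derivation:
step 0: pivot -7 → sign −
step 1: pivot 11/7 → sign +
step 2: pivot -6/11 → sign −
step 3: pivot -1/2 → sign −
signature = (1, 3, 0)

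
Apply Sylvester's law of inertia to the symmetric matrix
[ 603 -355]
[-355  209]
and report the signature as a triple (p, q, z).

step 0: pivot 603 → sign +
step 1: pivot 2/603 → sign +
signature = (2, 0, 0)

Answer: (2, 0, 0)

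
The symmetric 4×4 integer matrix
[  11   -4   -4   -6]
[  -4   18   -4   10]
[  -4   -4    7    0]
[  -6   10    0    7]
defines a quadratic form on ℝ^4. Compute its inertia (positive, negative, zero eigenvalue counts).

Answer: (3, 1, 0)

Derivation:
step 0: pivot 11 → sign +
step 1: pivot 182/11 → sign +
step 2: pivot 341/91 → sign +
step 3: pivot -3/341 → sign −
signature = (3, 1, 0)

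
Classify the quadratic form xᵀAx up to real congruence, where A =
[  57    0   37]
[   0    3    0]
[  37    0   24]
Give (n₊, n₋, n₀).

Answer: (2, 1, 0)

Derivation:
step 0: pivot 57 → sign +
step 1: pivot 3 → sign +
step 2: pivot -1/57 → sign −
signature = (2, 1, 0)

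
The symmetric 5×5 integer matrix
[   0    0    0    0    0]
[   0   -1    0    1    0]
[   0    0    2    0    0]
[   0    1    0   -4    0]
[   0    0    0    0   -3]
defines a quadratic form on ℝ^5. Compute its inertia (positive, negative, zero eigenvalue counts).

Answer: (1, 3, 1)

Derivation:
step 0: pivot -1 → sign −
step 1: pivot 2 → sign +
step 2: pivot -3 → sign −
step 3: pivot -3 → sign −
step 4: row/col 4 already zero → sign 0
signature = (1, 3, 1)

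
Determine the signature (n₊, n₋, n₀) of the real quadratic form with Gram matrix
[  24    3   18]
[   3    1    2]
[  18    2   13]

Answer: (2, 1, 0)

Derivation:
step 0: pivot 24 → sign +
step 1: pivot 5/8 → sign +
step 2: pivot -3/5 → sign −
signature = (2, 1, 0)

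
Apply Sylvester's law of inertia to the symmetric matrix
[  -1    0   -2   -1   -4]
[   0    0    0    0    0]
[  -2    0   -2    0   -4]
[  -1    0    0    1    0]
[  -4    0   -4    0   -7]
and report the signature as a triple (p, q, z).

step 0: pivot -1 → sign −
step 1: pivot 2 → sign +
step 2: pivot 1 → sign +
step 3: row/col 3 already zero → sign 0
step 4: row/col 4 already zero → sign 0
signature = (2, 1, 2)

Answer: (2, 1, 2)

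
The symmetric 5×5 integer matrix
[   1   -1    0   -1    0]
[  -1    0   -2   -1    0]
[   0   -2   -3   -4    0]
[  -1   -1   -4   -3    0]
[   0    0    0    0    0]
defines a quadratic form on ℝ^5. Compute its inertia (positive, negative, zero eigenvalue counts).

step 0: pivot 1 → sign +
step 1: pivot -1 → sign −
step 2: pivot 1 → sign +
step 3: row/col 3 already zero → sign 0
step 4: row/col 4 already zero → sign 0
signature = (2, 1, 2)

Answer: (2, 1, 2)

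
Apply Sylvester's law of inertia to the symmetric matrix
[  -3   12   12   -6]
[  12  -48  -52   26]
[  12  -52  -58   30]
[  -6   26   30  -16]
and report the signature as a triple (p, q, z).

Answer: (1, 3, 0)

Derivation:
step 0: pivot -3 → sign −
step 1: pivot -10 → sign −
step 2: pivot 8/5 → sign +
step 3: pivot -1/2 → sign −
signature = (1, 3, 0)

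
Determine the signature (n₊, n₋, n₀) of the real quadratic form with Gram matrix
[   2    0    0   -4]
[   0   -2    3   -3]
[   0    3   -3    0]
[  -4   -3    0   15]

step 0: pivot 2 → sign +
step 1: pivot -2 → sign −
step 2: pivot 3/2 → sign +
step 3: pivot -2 → sign −
signature = (2, 2, 0)

Answer: (2, 2, 0)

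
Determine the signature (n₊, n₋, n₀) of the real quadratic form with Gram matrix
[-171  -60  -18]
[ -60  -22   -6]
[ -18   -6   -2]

step 0: pivot -171 → sign −
step 1: pivot -18/19 → sign −
step 2: row/col 2 already zero → sign 0
signature = (0, 2, 1)

Answer: (0, 2, 1)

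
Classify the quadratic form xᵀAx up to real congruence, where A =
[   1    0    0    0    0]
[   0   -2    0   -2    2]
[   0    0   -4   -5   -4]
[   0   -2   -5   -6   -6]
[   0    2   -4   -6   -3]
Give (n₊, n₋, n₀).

step 0: pivot 1 → sign +
step 1: pivot -2 → sign −
step 2: pivot -4 → sign −
step 3: pivot 9/4 → sign +
step 4: pivot -1 → sign −
signature = (2, 3, 0)

Answer: (2, 3, 0)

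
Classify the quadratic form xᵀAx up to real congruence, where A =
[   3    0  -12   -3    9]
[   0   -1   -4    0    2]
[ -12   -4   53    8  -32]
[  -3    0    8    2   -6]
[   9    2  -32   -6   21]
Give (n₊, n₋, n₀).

step 0: pivot 3 → sign +
step 1: pivot -1 → sign −
step 2: pivot 21 → sign +
step 3: pivot -37/21 → sign −
step 4: pivot 3/37 → sign +
signature = (3, 2, 0)

Answer: (3, 2, 0)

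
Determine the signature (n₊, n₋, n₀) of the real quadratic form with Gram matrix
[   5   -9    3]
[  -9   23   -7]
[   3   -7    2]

step 0: pivot 5 → sign +
step 1: pivot 34/5 → sign +
step 2: pivot -3/17 → sign −
signature = (2, 1, 0)

Answer: (2, 1, 0)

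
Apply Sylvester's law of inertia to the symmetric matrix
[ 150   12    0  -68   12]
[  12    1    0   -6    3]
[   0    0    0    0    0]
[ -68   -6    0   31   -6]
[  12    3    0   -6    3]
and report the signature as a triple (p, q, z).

Answer: (3, 1, 1)

Derivation:
step 0: pivot 150 → sign +
step 1: pivot 1/25 → sign +
step 2: pivot -23/3 → sign −
step 3: pivot 6/23 → sign +
step 4: row/col 4 already zero → sign 0
signature = (3, 1, 1)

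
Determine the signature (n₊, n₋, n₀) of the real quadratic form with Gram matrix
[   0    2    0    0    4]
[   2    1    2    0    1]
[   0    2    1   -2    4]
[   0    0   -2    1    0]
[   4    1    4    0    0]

Answer: (2, 2, 1)

Derivation:
step 0: pivot 1 → sign +
step 1: pivot -4 → sign −
step 2: pivot 1 → sign +
step 3: pivot -3 → sign −
step 4: row/col 4 already zero → sign 0
signature = (2, 2, 1)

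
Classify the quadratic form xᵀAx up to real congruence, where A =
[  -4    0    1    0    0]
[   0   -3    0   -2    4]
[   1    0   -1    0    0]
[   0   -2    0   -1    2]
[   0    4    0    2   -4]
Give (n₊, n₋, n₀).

step 0: pivot -4 → sign −
step 1: pivot -3 → sign −
step 2: pivot -3/4 → sign −
step 3: pivot 1/3 → sign +
step 4: row/col 4 already zero → sign 0
signature = (1, 3, 1)

Answer: (1, 3, 1)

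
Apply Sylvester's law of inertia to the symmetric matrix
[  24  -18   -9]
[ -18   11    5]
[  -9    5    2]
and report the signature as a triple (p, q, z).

step 0: pivot 24 → sign +
step 1: pivot -5/2 → sign −
step 2: pivot -3/20 → sign −
signature = (1, 2, 0)

Answer: (1, 2, 0)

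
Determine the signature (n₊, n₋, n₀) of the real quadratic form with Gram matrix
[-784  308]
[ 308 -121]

Answer: (0, 1, 1)

Derivation:
step 0: pivot -784 → sign −
step 1: row/col 1 already zero → sign 0
signature = (0, 1, 1)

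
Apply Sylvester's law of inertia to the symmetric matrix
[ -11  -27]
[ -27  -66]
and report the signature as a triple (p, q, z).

Answer: (1, 1, 0)

Derivation:
step 0: pivot -11 → sign −
step 1: pivot 3/11 → sign +
signature = (1, 1, 0)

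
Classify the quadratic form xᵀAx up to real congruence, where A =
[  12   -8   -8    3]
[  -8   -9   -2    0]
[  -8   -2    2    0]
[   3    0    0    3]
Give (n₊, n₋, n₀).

Answer: (3, 1, 0)

Derivation:
step 0: pivot 12 → sign +
step 1: pivot -43/3 → sign −
step 2: pivot 18/43 → sign +
step 3: pivot 1/4 → sign +
signature = (3, 1, 0)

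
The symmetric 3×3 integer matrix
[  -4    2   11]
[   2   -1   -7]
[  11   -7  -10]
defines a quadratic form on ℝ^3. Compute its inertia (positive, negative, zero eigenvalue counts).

step 0: pivot -4 → sign −
step 1: pivot 81/4 → sign +
step 2: pivot -1/9 → sign −
signature = (1, 2, 0)

Answer: (1, 2, 0)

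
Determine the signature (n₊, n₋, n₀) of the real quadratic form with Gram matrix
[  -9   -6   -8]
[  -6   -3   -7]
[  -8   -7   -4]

Answer: (2, 1, 0)

Derivation:
step 0: pivot -9 → sign −
step 1: pivot 1 → sign +
step 2: pivot 1/3 → sign +
signature = (2, 1, 0)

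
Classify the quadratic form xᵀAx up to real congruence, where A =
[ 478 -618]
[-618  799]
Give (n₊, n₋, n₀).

Answer: (1, 1, 0)

Derivation:
step 0: pivot 478 → sign +
step 1: pivot -1/239 → sign −
signature = (1, 1, 0)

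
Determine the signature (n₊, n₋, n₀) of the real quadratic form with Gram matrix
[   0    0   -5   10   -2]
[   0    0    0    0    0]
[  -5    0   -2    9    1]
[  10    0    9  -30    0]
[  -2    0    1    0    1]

Answer: (1, 3, 1)

Derivation:
step 0: pivot -2 → sign −
step 1: pivot 25/2 → sign +
step 2: pivot -2 → sign −
step 3: pivot -3/25 → sign −
step 4: row/col 4 already zero → sign 0
signature = (1, 3, 1)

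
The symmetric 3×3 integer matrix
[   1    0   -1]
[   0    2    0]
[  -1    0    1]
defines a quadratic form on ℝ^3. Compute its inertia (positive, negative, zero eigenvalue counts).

step 0: pivot 1 → sign +
step 1: pivot 2 → sign +
step 2: row/col 2 already zero → sign 0
signature = (2, 0, 1)

Answer: (2, 0, 1)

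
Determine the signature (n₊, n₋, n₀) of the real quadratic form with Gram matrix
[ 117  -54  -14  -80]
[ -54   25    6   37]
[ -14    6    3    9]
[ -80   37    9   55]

Answer: (3, 1, 0)

Derivation:
step 0: pivot 117 → sign +
step 1: pivot 1/13 → sign +
step 2: pivot -13/9 → sign −
step 3: pivot 3/13 → sign +
signature = (3, 1, 0)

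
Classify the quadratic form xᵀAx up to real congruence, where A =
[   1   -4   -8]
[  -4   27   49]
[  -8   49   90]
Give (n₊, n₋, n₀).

Answer: (2, 1, 0)

Derivation:
step 0: pivot 1 → sign +
step 1: pivot 11 → sign +
step 2: pivot -3/11 → sign −
signature = (2, 1, 0)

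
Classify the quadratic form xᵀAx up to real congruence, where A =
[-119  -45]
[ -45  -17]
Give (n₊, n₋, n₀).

Answer: (1, 1, 0)

Derivation:
step 0: pivot -119 → sign −
step 1: pivot 2/119 → sign +
signature = (1, 1, 0)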